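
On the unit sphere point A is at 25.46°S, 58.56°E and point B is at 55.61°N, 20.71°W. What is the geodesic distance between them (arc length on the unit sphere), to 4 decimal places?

1.8336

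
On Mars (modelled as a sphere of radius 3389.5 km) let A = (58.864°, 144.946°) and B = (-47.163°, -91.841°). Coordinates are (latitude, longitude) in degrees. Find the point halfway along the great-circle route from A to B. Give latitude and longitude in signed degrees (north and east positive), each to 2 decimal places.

The central angle between A and B is δ = 2.5326 rad.
With f = 0.5, the slerp weights are sin((1−f)δ)/sin δ = 1.6677 and sin(fδ)/sin δ = 1.6677.
Weighted sum of the unit vectors: (1.6677)·(-0.4233,0.2970,0.8559) + (1.6677)·(-0.0218,-0.6796,-0.7333) = (-0.7423, -0.6380, 0.2045).
Converting back: φ = atan2(z, √(x²+y²)) = 11.80°, λ = atan2(y, x) = -139.32°.

11.80°, -139.32°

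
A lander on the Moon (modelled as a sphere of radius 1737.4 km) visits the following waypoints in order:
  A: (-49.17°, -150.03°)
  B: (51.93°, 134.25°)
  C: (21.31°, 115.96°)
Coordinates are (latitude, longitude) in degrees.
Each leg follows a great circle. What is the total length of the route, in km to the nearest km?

Leg A→B: central angle 2.0901 rad, distance 3631.3 km.
Leg B→C: central angle 0.5889 rad, distance 1023.2 km.
Total: 3631.3 + 1023.2 ≈ 4654 km.

4654 km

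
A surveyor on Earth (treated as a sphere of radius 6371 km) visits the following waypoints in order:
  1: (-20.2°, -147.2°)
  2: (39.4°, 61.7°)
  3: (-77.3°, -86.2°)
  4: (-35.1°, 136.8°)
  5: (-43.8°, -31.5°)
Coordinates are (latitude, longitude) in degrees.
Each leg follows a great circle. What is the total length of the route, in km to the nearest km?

50410 km

Leg 1→2: central angle 2.5945 rad, distance 16529.8 km.
Leg 2→3: central angle 2.4389 rad, distance 15538.3 km.
Leg 3→4: central angle 1.1270 rad, distance 7180.0 km.
Leg 4→5: central angle 1.7520 rad, distance 11162.2 km.
Total: 16529.8 + 15538.3 + 7180.0 + 11162.2 ≈ 50410 km.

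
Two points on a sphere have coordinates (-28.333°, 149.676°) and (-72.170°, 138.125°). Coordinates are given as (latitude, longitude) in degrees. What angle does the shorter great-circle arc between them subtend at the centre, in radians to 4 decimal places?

0.7729 rad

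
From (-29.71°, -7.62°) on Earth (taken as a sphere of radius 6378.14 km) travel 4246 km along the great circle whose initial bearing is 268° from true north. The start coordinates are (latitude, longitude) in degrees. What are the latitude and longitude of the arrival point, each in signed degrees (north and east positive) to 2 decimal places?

-24.11°, -50.17°

Angular distance δ = d/R = 4246/6378.14 = 0.66571 rad; initial bearing θ = 4.6775 rad.
sin φ₂ = sin φ₁ cos δ + cos φ₁ sin δ cos θ = (-0.4956)(0.7865) + (0.8685)(0.6176)(-0.0349) = -0.4085, so φ₂ = -24.11°.
Δλ = atan2(sin θ sin δ cos φ₁, cos δ − sin φ₁ sin φ₂) = atan2(-0.5361, 0.5840) = -42.551°.
λ₂ = -7.620° − 42.551° = -50.17°.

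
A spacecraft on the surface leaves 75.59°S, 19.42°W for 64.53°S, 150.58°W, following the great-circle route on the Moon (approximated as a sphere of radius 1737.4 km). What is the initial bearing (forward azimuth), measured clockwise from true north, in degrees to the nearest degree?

Δλ = -131.160° = -2.2892 rad.
y = sin Δλ · cos φ₂ = (-0.7529)(0.4300) = -0.3238
x = cos φ₁ sin φ₂ − sin φ₁ cos φ₂ cos Δλ = (0.2489)(-0.9028) − (-0.9685)(0.4300)(-0.6582) = -0.4988
θ = atan2(y, x) = -147.01°; adding 360° gives 213°.

213°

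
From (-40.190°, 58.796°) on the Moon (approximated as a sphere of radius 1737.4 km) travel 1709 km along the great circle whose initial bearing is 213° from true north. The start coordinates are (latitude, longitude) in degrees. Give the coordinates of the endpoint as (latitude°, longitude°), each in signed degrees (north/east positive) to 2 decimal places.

Angular distance δ = d/R = 1709/1737.4 = 0.98365 rad; initial bearing θ = 3.7176 rad.
sin φ₂ = sin φ₁ cos δ + cos φ₁ sin δ cos θ = (-0.6453)(0.5540) + (0.7639)(0.8325)(-0.8387) = -0.8909, so φ₂ = -62.98°.
Δλ = atan2(sin θ sin δ cos φ₁, cos δ − sin φ₁ sin φ₂) = atan2(-0.3464, -0.0209) = -93.456°.
λ₂ = 58.796° − 93.456° = -34.66°.

-62.98°, -34.66°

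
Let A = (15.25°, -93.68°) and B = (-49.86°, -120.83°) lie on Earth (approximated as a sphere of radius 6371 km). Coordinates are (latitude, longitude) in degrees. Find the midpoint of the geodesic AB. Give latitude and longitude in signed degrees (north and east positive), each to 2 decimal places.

-17.75°, -104.51°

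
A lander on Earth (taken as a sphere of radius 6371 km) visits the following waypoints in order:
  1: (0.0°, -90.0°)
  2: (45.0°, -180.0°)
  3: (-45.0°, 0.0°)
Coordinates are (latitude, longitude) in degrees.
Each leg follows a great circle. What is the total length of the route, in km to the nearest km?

30023 km

Leg 1→2: central angle 1.5708 rad, distance 10007.5 km.
Leg 2→3: central angle 3.1416 rad, distance 20015.1 km.
Total: 10007.5 + 20015.1 ≈ 30023 km.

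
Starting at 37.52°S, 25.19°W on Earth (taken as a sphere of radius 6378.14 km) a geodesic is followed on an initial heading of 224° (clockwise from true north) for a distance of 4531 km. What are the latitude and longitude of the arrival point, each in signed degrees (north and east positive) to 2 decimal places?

-56.49°, -80.33°

Angular distance δ = d/R = 4531/6378.14 = 0.71040 rad; initial bearing θ = 3.9095 rad.
sin φ₂ = sin φ₁ cos δ + cos φ₁ sin δ cos θ = (-0.6090)(0.7581) + (0.7931)(0.6521)(-0.7193) = -0.8338, so φ₂ = -56.49°.
Δλ = atan2(sin θ sin δ cos φ₁, cos δ − sin φ₁ sin φ₂) = atan2(-0.3593, 0.2503) = -55.138°.
λ₂ = -25.190° − 55.138° = -80.33°.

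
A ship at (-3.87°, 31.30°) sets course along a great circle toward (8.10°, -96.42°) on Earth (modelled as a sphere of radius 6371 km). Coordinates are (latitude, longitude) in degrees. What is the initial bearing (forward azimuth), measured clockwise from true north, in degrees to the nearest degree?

277°

Δλ = -127.720° = -2.2291 rad.
y = sin Δλ · cos φ₂ = (-0.7910)(0.9900) = -0.7831
x = cos φ₁ sin φ₂ − sin φ₁ cos φ₂ cos Δλ = (0.9977)(0.1409) − (-0.0675)(0.9900)(-0.6118) = 0.0997
θ = atan2(y, x) = -82.74°; adding 360° gives 277°.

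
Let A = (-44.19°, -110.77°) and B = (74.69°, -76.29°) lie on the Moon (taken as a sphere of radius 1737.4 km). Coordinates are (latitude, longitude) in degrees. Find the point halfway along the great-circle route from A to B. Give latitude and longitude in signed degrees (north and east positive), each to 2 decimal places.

15.78°, -101.68°

Central angle δ = 2.1132 rad. Interpolating on the sphere with fraction f = 0.5:
P = [sin((1−f)δ)·A + sin(fδ)·B] / sin δ = 1.0166·A + 1.0166·B in Cartesian coordinates,
giving P = (-0.1949, -0.9424, 0.2719), i.e. latitude 15.78°, longitude -101.68°.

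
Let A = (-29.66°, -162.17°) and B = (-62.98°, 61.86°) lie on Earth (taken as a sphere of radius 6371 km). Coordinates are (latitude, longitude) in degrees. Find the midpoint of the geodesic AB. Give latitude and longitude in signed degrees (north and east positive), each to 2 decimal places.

Central angle δ = 1.4131 rad. Interpolating on the sphere with fraction f = 0.5:
P = [sin((1−f)δ)·A + sin(fδ)·B] / sin δ = 0.6574·A + 0.6574·B in Cartesian coordinates,
giving P = (-0.4030, 0.0884, -0.9109), i.e. latitude -65.63°, longitude 167.62°.

-65.63°, 167.62°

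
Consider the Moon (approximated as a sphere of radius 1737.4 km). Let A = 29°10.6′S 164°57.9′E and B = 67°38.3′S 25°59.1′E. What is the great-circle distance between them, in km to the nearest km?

2379 km

With latitudes φ₁ = -29.177°, φ₂ = -67.638° and longitude difference Δλ = -138.980°:
Haversine: a = sin²(Δφ/2) + cos φ₁ cos φ₂ sin²(Δλ/2) = 0.1085 + (0.8731)(0.3805)(0.8772) = 0.39989.
Central angle c = 2·arcsin(√a) = 1.36921 rad.
Distance = R·c = 1737.4 × 1.3692 ≈ 2379 km.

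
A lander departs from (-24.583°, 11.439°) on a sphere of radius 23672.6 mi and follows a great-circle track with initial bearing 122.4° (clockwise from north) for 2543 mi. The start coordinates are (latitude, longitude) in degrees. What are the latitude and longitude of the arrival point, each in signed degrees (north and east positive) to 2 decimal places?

-27.77°, 17.31°

Angular distance δ = d/R = 2543/23672.6 = 0.10742 rad; initial bearing θ = 2.1363 rad.
sin φ₂ = sin φ₁ cos δ + cos φ₁ sin δ cos θ = (-0.4160)(0.9942) + (0.9094)(0.1072)(-0.5358) = -0.4659, so φ₂ = -27.77°.
Δλ = atan2(sin θ sin δ cos φ₁, cos δ − sin φ₁ sin φ₂) = atan2(0.0823, 0.8004) = 5.872°.
λ₂ = 11.439° + 5.872° = 17.31°.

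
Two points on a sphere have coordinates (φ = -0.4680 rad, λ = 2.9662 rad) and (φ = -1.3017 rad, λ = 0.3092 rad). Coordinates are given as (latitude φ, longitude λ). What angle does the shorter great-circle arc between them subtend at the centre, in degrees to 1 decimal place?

In radians: φ₁ = -0.4680, φ₂ = -1.3017, Δλ = -152.235° = -2.6570 rad.
cos c = sin φ₁ sin φ₂ + cos φ₁ cos φ₂ cos Δλ = (-0.4511)(-0.9640) + (0.8925)(0.2659)(-0.8849) = 0.22491,
so c = arccos(0.22491) = 1.34394 rad.
So the angular separation is 77.0°.

77.0°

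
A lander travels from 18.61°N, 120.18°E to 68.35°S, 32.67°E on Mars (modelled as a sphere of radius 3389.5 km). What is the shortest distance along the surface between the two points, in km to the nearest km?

6291 km

Let φ₁ = 0.3248 rad, φ₂ = -1.1929 rad, and Δλ = -1.5273 rad.
cos c = sin φ₁ sin φ₂ + cos φ₁ cos φ₂ cos Δλ = (0.3191)(-0.9295) + (0.9477)(0.3689)(0.0434) = -0.28142,
so c = arccos(-0.28142) = 1.85607 rad.
Distance = R·c = 3389.5 × 1.8561 ≈ 6291 km.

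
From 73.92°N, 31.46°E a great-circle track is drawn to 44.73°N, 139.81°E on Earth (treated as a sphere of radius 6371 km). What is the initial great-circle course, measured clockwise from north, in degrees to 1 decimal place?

58.7°

Δλ = 108.350° = 1.8911 rad.
y = sin Δλ · cos φ₂ = (0.9492)(0.7104) = 0.6743
x = cos φ₁ sin φ₂ − sin φ₁ cos φ₂ cos Δλ = (0.2770)(0.7038) − (0.9609)(0.7104)(-0.3148) = 0.4098
θ = atan2(y, x) = 58.71°, so the bearing is 58.7°.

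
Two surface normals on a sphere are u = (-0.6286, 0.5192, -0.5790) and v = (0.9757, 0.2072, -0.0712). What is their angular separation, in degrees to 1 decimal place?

117.7°

u·v = -0.4645; |u| = 1.0000, |v| = 1.0000.
cos θ = (u·v)/(|u||v|) = -0.4645, so θ = 117.7°.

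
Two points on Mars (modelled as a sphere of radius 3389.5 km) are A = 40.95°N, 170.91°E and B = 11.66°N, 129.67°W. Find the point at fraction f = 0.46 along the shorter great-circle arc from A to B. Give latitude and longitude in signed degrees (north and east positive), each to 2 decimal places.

Central angle δ = 1.0370 rad. Interpolating on the sphere with fraction f = 0.46:
P = [sin((1−f)δ)·A + sin(fδ)·B] / sin δ = 0.6170·A + 0.5333·B in Cartesian coordinates,
giving P = (-0.7936, -0.3284, 0.5122), i.e. latitude 30.81°, longitude -157.52°.

30.81°, -157.52°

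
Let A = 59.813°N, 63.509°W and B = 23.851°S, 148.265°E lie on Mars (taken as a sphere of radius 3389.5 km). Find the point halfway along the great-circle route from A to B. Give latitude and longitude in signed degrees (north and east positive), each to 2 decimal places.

Central angle δ = 2.4046 rad. Interpolating on the sphere with fraction f = 0.5:
P = [sin((1−f)δ)·A + sin(fδ)·B] / sin δ = 1.3880·A + 1.3880·B in Cartesian coordinates,
giving P = (-0.7684, 0.0431, 0.6385), i.e. latitude 39.68°, longitude 176.79°.

39.68°, 176.79°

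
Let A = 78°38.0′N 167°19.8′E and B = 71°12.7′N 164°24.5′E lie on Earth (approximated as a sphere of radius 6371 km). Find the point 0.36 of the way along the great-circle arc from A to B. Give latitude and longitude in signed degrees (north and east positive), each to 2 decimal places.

75.97°, 165.93°

Central angle δ = 0.1302 rad. Interpolating on the sphere with fraction f = 0.36:
P = [sin((1−f)δ)·A + sin(fδ)·B] / sin δ = 0.6411·A + 0.3609·B in Cartesian coordinates,
giving P = (-0.2352, 0.0590, 0.9702), i.e. latitude 75.97°, longitude 165.93°.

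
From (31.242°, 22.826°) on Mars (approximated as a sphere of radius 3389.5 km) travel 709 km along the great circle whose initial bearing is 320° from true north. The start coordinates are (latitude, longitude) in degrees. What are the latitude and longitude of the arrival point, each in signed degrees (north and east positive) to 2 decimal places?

Angular distance δ = d/R = 709/3389.5 = 0.20918 rad; initial bearing θ = 5.5851 rad.
sin φ₂ = sin φ₁ cos δ + cos φ₁ sin δ cos θ = (0.5187)(0.9782) + (0.8550)(0.2077)(0.7660) = 0.6434, so φ₂ = 40.04°.
Δλ = atan2(sin θ sin δ cos φ₁, cos δ − sin φ₁ sin φ₂) = atan2(-0.1141, 0.6445) = -10.041°.
λ₂ = 22.826° − 10.041° = 12.79°.

40.04°, 12.79°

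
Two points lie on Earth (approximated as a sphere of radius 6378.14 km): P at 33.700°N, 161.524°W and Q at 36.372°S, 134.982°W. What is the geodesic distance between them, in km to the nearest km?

8273 km

In radians: φ₁ = 0.5882, φ₂ = -0.6348, Δλ = 26.542° = 0.4632 rad.
cos c = sin φ₁ sin φ₂ + cos φ₁ cos φ₂ cos Δλ = (0.5548)(-0.5930) + (0.8320)(0.8052)(0.8946) = 0.27024,
so c = arccos(0.27024) = 1.29716 rad.
Distance = R·c = 6378.14 × 1.2972 ≈ 8273 km.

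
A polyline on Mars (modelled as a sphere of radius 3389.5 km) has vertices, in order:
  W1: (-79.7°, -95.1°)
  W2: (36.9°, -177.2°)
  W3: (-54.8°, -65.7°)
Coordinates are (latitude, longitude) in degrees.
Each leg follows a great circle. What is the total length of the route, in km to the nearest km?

Leg W1→W2: central angle 2.1786 rad, distance 7384.5 km.
Leg W2→W3: central angle 2.2910 rad, distance 7765.5 km.
Total: 7384.5 + 7765.5 ≈ 15150 km.

15150 km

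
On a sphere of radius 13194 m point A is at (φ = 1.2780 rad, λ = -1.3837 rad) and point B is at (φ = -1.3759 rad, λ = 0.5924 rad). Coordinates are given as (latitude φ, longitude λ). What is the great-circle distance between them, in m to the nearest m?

37770 m

With latitudes φ₁ = 73.224°, φ₂ = -78.833° and longitude difference Δλ = 113.222°:
cos c = sin φ₁ sin φ₂ + cos φ₁ cos φ₂ cos Δλ = (0.9574)(-0.9811) + (0.2886)(0.1937)(-0.3943) = -0.96135,
so c = arccos(-0.96135) = 2.86268 rad.
Distance = R·c = 13194 × 2.8627 ≈ 37770 m.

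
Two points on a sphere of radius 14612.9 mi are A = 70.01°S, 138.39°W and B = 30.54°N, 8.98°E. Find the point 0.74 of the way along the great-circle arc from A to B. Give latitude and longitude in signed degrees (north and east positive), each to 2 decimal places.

-3.90°, 0.01°

Central angle δ = 2.3825 rad. Interpolating on the sphere with fraction f = 0.74:
P = [sin((1−f)δ)·A + sin(fδ)·B] / sin δ = 0.8436·A + 1.4262·B in Cartesian coordinates,
giving P = (0.9977, 0.0002, -0.0681), i.e. latitude -3.90°, longitude 0.01°.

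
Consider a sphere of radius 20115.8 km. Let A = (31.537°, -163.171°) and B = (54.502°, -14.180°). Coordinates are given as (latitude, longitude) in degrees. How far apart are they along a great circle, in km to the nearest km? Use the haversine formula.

31565 km

Let φ₁ = 0.5504 rad, φ₂ = 0.9512 rad, and Δλ = 2.6004 rad.
Haversine: a = sin²(Δφ/2) + cos φ₁ cos φ₂ sin²(Δλ/2) = 0.0396 + (0.8523)(0.5807)(0.9285) = 0.49917.
Central angle c = 2·arcsin(√a) = 1.56914 rad.
Distance = R·c = 20115.8 × 1.5691 ≈ 31565 km.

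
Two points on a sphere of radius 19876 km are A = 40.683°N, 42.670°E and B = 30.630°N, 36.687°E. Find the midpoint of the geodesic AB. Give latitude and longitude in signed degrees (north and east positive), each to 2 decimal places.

35.69°, 39.49°

Central angle δ = 0.1948 rad. Interpolating on the sphere with fraction f = 0.5:
P = [sin((1−f)δ)·A + sin(fδ)·B] / sin δ = 0.5024·A + 0.5024·B in Cartesian coordinates,
giving P = (0.6268, 0.5165, 0.5834), i.e. latitude 35.69°, longitude 39.49°.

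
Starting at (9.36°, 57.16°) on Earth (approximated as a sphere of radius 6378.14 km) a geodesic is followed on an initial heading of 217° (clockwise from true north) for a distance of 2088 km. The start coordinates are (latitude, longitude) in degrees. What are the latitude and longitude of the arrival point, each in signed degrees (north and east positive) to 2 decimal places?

-5.70°, 45.95°

Angular distance δ = d/R = 2088/6378.14 = 0.32737 rad; initial bearing θ = 3.7874 rad.
sin φ₂ = sin φ₁ cos δ + cos φ₁ sin δ cos θ = (0.1626)(0.9469) + (0.9867)(0.3216)(-0.7986) = -0.0994, so φ₂ = -5.70°.
Δλ = atan2(sin θ sin δ cos φ₁, cos δ − sin φ₁ sin φ₂) = atan2(-0.1909, 0.9631) = -11.214°.
λ₂ = 57.160° − 11.214° = 45.95°.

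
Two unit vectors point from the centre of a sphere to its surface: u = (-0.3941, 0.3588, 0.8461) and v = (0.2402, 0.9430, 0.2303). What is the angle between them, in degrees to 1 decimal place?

64.0°

u·v = 0.4385; |u| = 1.0000, |v| = 1.0000.
cos θ = (u·v)/(|u||v|) = 0.4386, so θ = 64.0°.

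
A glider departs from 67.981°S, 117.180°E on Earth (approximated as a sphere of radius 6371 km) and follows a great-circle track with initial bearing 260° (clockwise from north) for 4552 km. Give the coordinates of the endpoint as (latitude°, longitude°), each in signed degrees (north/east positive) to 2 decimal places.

Angular distance δ = d/R = 4552/6371 = 0.71449 rad; initial bearing θ = 4.5379 rad.
sin φ₂ = sin φ₁ cos δ + cos φ₁ sin δ cos θ = (-0.9271)(0.7554) + (0.3749)(0.6552)(-0.1736) = -0.7430, so φ₂ = -47.99°.
Δλ = atan2(sin θ sin δ cos φ₁, cos δ − sin φ₁ sin φ₂) = atan2(-0.2419, 0.0666) = -74.600°.
λ₂ = 117.180° − 74.600° = 42.58°.

-47.99°, 42.58°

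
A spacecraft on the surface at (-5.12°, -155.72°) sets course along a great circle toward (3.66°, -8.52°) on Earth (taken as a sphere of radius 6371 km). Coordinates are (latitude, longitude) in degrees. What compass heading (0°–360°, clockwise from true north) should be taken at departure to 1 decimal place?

With φ₁ = -0.0894, φ₂ = 0.0639, Δλ = 2.5691 rad, the forward-azimuth formula gives
θ = atan2( sin Δλ cos φ₂ , cos φ₁ sin φ₂ − sin φ₁ cos φ₂ cos Δλ ) = atan2(0.5406, -0.0113) = 91.20°.
So the initial bearing is 91.2°.

91.2°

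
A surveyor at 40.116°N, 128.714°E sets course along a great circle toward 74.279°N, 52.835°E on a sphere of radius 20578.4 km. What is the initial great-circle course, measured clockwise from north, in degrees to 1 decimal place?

Δλ = -75.879° = -1.3243 rad.
y = sin Δλ · cos φ₂ = (-0.9698)(0.2710) = -0.2628
x = cos φ₁ sin φ₂ − sin φ₁ cos φ₂ cos Δλ = (0.7647)(0.9626) − (0.6443)(0.2710)(0.2440) = 0.6935
θ = atan2(y, x) = -20.75°; adding 360° gives 339.2°.

339.2°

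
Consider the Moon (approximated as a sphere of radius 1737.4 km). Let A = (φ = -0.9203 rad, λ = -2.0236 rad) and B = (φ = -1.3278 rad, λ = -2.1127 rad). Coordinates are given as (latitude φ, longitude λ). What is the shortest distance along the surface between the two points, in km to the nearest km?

Let φ₁ = -0.9203 rad, φ₂ = -1.3278 rad, and Δλ = -0.0891 rad.
cos c = sin φ₁ sin φ₂ + cos φ₁ cos φ₂ cos Δλ = (-0.7958)(-0.9706) + (0.6056)(0.2406)(0.9960) = 0.91754,
so c = arccos(0.91754) = 0.40896 rad.
Distance = R·c = 1737.4 × 0.4090 ≈ 711 km.

711 km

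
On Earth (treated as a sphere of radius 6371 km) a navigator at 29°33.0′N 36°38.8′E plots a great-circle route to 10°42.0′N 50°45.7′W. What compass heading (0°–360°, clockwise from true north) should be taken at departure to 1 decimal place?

Δλ = -87.408° = -1.5256 rad.
y = sin Δλ · cos φ₂ = (-0.9990)(0.9826) = -0.9816
x = cos φ₁ sin φ₂ − sin φ₁ cos φ₂ cos Δλ = (0.8699)(0.1857) − (0.4932)(0.9826)(0.0452) = 0.1396
θ = atan2(y, x) = -81.91°; adding 360° gives 278.1°.

278.1°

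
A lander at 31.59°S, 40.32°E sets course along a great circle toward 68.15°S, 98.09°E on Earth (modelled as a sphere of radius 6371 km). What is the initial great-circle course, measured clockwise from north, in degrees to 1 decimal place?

With φ₁ = -0.5513, φ₂ = -1.1894, Δλ = 1.0083 rad, the forward-azimuth formula gives
θ = atan2( sin Δλ cos φ₂ , cos φ₁ sin φ₂ − sin φ₁ cos φ₂ cos Δλ ) = atan2(0.3148, -0.6866) = 155.37°.
So the initial bearing is 155.4°.

155.4°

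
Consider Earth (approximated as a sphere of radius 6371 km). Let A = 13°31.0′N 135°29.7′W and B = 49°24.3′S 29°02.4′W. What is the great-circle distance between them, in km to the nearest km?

12331 km

Let φ₁ = 0.2359 rad, φ₂ = -0.8623 rad, and Δλ = 1.8580 rad.
Haversine: a = sin²(Δφ/2) + cos φ₁ cos φ₂ sin²(Δλ/2) = 0.2724 + (0.9723)(0.6507)(0.6416) = 0.67835.
Central angle c = 2·arcsin(√a) = 1.93552 rad.
Distance = R·c = 6371 × 1.9355 ≈ 12331 km.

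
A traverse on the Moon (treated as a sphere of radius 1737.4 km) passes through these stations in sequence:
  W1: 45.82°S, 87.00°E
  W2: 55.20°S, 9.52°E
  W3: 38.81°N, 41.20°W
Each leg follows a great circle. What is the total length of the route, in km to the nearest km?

4579 km

Leg W1→W2: central angle 0.8297 rad, distance 1441.5 km.
Leg W2→W3: central angle 1.8061 rad, distance 3137.8 km.
Total: 1441.5 + 3137.8 ≈ 4579 km.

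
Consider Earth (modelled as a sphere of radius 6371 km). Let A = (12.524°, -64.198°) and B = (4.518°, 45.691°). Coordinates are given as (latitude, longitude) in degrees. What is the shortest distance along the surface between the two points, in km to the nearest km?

With latitudes φ₁ = 12.524°, φ₂ = 4.518° and longitude difference Δλ = 109.889°:
Haversine: a = sin²(Δφ/2) + cos φ₁ cos φ₂ sin²(Δλ/2) = 0.0049 + (0.9762)(0.9969)(0.6701) = 0.65700.
Central angle c = 2·arcsin(√a) = 1.89019 rad.
Distance = R·c = 6371 × 1.8902 ≈ 12042 km.

12042 km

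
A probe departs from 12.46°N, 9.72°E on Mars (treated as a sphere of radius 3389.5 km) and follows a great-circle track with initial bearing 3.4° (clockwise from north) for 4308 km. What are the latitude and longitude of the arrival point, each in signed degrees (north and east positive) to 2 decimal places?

84.25°, 44.16°

Angular distance δ = d/R = 4308/3389.5 = 1.27098 rad; initial bearing θ = 0.0593 rad.
sin φ₂ = sin φ₁ cos δ + cos φ₁ sin δ cos θ = (0.2158)(0.2953) + (0.9764)(0.9554)(0.9982) = 0.9950, so φ₂ = 84.25°.
Δλ = atan2(sin θ sin δ cos φ₁, cos δ − sin φ₁ sin φ₂) = atan2(0.0553, 0.0807) = 34.444°.
λ₂ = 9.720° + 34.444° = 44.16°.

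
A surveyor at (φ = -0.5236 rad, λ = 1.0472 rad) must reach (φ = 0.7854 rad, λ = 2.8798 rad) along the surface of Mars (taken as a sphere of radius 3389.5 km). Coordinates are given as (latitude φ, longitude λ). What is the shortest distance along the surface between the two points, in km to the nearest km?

In radians: φ₁ = -0.5236, φ₂ = 0.7854, Δλ = 105.000° = 1.8326 rad.
Haversine: a = sin²(Δφ/2) + cos φ₁ cos φ₂ sin²(Δλ/2) = 0.3706 + (0.8660)(0.7071)(0.6294) = 0.75603.
Central angle c = 2·arcsin(√a) = 2.10837 rad.
Distance = R·c = 3389.5 × 2.1084 ≈ 7146 km.

7146 km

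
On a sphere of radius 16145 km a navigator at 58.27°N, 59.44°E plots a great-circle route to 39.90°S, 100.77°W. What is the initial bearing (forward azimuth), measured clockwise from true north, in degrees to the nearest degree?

317°

Δλ = -160.210° = -2.7962 rad.
y = sin Δλ · cos φ₂ = (-0.3386)(0.7672) = -0.2597
x = cos φ₁ sin φ₂ − sin φ₁ cos φ₂ cos Δλ = (0.5259)(-0.6414) − (0.8505)(0.7672)(-0.9409) = 0.2766
θ = atan2(y, x) = -43.20°; adding 360° gives 317°.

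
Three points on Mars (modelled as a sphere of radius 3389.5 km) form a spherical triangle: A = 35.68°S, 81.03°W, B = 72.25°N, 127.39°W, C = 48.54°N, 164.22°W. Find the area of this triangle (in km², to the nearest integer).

8705997 km²

Side lengths (central angles): a = 0.5047, b = 1.9534, c = 1.9656 rad; semiperimeter s = 2.2118.
By l'Huilier's theorem, tan(E/4) = √[tan(s/2) tan((s−a)/2) tan((s−b)/2) tan((s−c)/2)], giving spherical excess E = 0.7578 rad.
Area = E·R² = 0.7578 × (3389.5)² ≈ 8705997 km².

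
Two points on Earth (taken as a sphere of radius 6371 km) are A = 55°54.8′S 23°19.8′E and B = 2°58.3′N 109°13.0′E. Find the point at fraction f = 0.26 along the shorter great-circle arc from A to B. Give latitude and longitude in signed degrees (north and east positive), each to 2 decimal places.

-47.74°, 59.43°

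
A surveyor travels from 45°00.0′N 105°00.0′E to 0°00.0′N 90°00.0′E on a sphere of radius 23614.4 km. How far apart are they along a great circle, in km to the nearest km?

With latitudes φ₁ = 45.000°, φ₂ = 0.000° and longitude difference Δλ = -15.000°:
Haversine: a = sin²(Δφ/2) + cos φ₁ cos φ₂ sin²(Δλ/2) = 0.1464 + (0.7071)(1.0000)(0.0170) = 0.15849.
Central angle c = 2·arcsin(√a) = 0.81892 rad.
Distance = R·c = 23614.4 × 0.8189 ≈ 19338 km.

19338 km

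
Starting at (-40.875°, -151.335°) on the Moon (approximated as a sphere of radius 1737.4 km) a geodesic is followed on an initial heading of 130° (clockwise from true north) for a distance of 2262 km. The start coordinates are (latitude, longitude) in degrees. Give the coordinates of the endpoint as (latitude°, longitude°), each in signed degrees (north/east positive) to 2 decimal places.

Angular distance δ = d/R = 2262/1737.4 = 1.30195 rad; initial bearing θ = 2.2689 rad.
sin φ₂ = sin φ₁ cos δ + cos φ₁ sin δ cos θ = (-0.6544)(0.2656) + (0.7561)(0.9641)(-0.6428) = -0.6424, so φ₂ = -39.97°.
Δλ = atan2(sin θ sin δ cos φ₁, cos δ − sin φ₁ sin φ₂) = atan2(0.5584, -0.1548) = 105.491°.
λ₂ = -151.335° + 105.491° = -45.84°.

-39.97°, -45.84°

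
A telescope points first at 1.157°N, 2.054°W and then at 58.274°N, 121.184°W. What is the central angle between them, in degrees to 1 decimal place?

103.8°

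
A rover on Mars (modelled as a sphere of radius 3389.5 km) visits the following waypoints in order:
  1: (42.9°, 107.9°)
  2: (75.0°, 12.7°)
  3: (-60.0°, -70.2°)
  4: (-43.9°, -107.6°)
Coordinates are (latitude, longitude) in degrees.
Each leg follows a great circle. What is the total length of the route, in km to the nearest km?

Leg 1→2: central angle 0.8759 rad, distance 2968.7 km.
Leg 2→3: central angle 2.5331 rad, distance 8586.0 km.
Leg 3→4: central angle 0.4806 rad, distance 1629.0 km.
Total: 2968.7 + 8586.0 + 1629.0 ≈ 13184 km.

13184 km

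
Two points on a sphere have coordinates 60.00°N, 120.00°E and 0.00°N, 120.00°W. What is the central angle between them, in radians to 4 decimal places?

Let φ₁ = 1.0472 rad, φ₂ = 0.0000 rad, and Δλ = 2.0944 rad.
Haversine: a = sin²(Δφ/2) + cos φ₁ cos φ₂ sin²(Δλ/2) = 0.2500 + (0.5000)(1.0000)(0.7500) = 0.62500.
Central angle c = 2·arcsin(√a) = 1.82348 rad.
So the angular separation is 1.8235 rad.

1.8235 rad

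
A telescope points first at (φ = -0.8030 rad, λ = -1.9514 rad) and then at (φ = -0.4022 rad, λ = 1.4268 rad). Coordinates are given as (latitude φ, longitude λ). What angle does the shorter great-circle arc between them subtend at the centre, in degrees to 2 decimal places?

Let φ₁ = -0.8030 rad, φ₂ = -0.4022 rad, and Δλ = -2.9050 rad.
Haversine: a = sin²(Δφ/2) + cos φ₁ cos φ₂ sin²(Δλ/2) = 0.0396 + (0.6946)(0.9202)(0.9861) = 0.66985.
Central angle c = 2·arcsin(√a) = 1.91739 rad.
So the angular separation is 109.86°.

109.86°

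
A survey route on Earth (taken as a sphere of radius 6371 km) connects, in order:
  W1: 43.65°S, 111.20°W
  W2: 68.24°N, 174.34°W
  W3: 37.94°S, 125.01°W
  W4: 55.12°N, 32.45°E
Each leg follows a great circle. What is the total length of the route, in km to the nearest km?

43449 km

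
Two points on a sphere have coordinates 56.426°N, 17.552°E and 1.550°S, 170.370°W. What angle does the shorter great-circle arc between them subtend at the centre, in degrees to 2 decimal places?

124.76°

In radians: φ₁ = 0.9848, φ₂ = -0.0271, Δλ = 172.078° = 3.0033 rad.
cos c = sin φ₁ sin φ₂ + cos φ₁ cos φ₂ cos Δλ = (0.8332)(-0.0270) + (0.5530)(0.9996)(-0.9905) = -0.57007,
so c = arccos(-0.57007) = 2.17739 rad.
So the angular separation is 124.76°.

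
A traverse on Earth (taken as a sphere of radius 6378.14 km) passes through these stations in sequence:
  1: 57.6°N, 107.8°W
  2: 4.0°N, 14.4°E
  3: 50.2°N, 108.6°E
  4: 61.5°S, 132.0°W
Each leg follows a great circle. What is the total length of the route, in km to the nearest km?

37656 km

Leg 1→2: central angle 1.7987 rad, distance 11472.4 km.
Leg 2→3: central angle 1.5640 rad, distance 9975.2 km.
Leg 3→4: central angle 2.5412 rad, distance 16208.2 km.
Total: 11472.4 + 9975.2 + 16208.2 ≈ 37656 km.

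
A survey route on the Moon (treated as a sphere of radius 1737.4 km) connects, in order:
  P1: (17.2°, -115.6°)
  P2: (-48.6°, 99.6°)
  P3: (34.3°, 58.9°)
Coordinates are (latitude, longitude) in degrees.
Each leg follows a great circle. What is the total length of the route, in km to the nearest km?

6915 km

Leg P1→P2: central angle 2.4009 rad, distance 4171.4 km.
Leg P2→P3: central angle 1.5793 rad, distance 2743.9 km.
Total: 4171.4 + 2743.9 ≈ 6915 km.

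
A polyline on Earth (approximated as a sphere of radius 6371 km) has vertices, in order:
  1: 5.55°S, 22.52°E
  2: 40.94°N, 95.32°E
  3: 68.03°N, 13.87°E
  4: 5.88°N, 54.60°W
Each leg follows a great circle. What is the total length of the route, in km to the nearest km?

23011 km

Leg 1→2: central angle 1.4112 rad, distance 8990.5 km.
Leg 2→3: central angle 0.8636 rad, distance 5502.0 km.
Leg 3→4: central angle 1.3371 rad, distance 8518.6 km.
Total: 8990.5 + 5502.0 + 8518.6 ≈ 23011 km.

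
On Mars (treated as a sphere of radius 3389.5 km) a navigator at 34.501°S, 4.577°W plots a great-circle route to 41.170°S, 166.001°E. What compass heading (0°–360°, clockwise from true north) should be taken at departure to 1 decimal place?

172.7°

Δλ = 170.578° = 2.9771 rad.
y = sin Δλ · cos φ₂ = (0.1637)(0.7528) = 0.1232
x = cos φ₁ sin φ₂ − sin φ₁ cos φ₂ cos Δλ = (0.8241)(-0.6583) − (-0.5664)(0.7528)(-0.9865) = -0.9631
θ = atan2(y, x) = 172.71°, so the bearing is 172.7°.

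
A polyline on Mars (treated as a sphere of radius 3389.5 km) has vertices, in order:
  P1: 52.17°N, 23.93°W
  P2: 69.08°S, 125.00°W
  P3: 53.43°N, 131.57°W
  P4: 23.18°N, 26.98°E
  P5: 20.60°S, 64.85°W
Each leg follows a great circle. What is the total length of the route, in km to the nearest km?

27483 km

Leg P1→P2: central angle 2.4652 rad, distance 8355.7 km.
Leg P2→P3: central angle 2.1399 rad, distance 7253.1 km.
Leg P3→P4: central angle 1.7657 rad, distance 5984.7 km.
Leg P4→P5: central angle 1.7375 rad, distance 5889.4 km.
Total: 8355.7 + 7253.1 + 5984.7 + 5889.4 ≈ 27483 km.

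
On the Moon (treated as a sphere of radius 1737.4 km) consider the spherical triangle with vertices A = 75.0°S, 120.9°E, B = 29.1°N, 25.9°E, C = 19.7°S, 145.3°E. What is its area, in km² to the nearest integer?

5648982 km²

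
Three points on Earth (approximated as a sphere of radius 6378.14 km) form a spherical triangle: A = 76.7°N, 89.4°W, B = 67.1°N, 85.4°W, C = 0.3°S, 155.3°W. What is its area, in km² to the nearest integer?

Side lengths (central angles): a = 1.4415, b = 1.4818, c = 0.1689 rad; semiperimeter s = 1.5461.
By l'Huilier's theorem, tan(E/4) = √[tan(s/2) tan((s−a)/2) tan((s−b)/2) tan((s−c)/2)], giving spherical excess E = 0.1470 rad.
Area = E·R² = 0.1470 × (6378.14)² ≈ 5978448 km².

5978448 km²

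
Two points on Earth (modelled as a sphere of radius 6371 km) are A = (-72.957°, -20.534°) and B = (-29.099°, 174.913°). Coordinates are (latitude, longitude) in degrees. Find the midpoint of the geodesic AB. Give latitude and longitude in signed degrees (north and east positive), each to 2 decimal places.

Central angle δ = 1.3509 rad. Interpolating on the sphere with fraction f = 0.5:
P = [sin((1−f)δ)·A + sin(fδ)·B] / sin δ = 0.6407·A + 0.6407·B in Cartesian coordinates,
giving P = (-0.3818, -0.0162, -0.9241), i.e. latitude -67.54°, longitude -177.57°.

-67.54°, -177.57°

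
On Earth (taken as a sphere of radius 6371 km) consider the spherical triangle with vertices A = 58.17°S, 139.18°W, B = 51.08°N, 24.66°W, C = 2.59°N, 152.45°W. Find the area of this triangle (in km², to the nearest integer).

Side lengths (central angles): a = 1.9277, b = 1.0765, c = 2.4956 rad; semiperimeter s = 2.7499.
By l'Huilier's theorem, tan(E/4) = √[tan(s/2) tan((s−a)/2) tan((s−b)/2) tan((s−c)/2)], giving spherical excess E = 2.0359 rad.
Area = E·R² = 2.0359 × (6371)² ≈ 82636791 km².

82636791 km²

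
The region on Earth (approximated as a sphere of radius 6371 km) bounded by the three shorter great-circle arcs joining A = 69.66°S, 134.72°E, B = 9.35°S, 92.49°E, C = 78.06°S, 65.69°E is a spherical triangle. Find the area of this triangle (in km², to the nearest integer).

9041805 km²

Side lengths (central angles): a = 1.2226, b = 0.3390, c = 1.1524 rad; semiperimeter s = 1.3570.
By l'Huilier's theorem, tan(E/4) = √[tan(s/2) tan((s−a)/2) tan((s−b)/2) tan((s−c)/2)], giving spherical excess E = 0.2228 rad.
Area = E·R² = 0.2228 × (6371)² ≈ 9041805 km².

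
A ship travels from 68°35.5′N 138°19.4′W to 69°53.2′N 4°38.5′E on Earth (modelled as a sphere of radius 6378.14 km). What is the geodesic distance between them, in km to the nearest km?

4373 km

In radians: φ₁ = 1.1972, φ₂ = 1.2198, Δλ = 142.965° = 2.4952 rad.
Haversine: a = sin²(Δφ/2) + cos φ₁ cos φ₂ sin²(Δλ/2) = 0.0001 + (0.3650)(0.3439)(0.8991) = 0.11299.
Central angle c = 2·arcsin(√a) = 0.68562 rad.
Distance = R·c = 6378.14 × 0.6856 ≈ 4373 km.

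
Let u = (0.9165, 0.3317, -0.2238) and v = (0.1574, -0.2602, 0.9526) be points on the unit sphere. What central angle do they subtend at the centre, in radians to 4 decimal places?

u·v = -0.1552; |u| = 1.0000, |v| = 1.0000.
cos θ = (u·v)/(|u||v|) = -0.1552, so θ = 1.7267 rad.

1.7267 rad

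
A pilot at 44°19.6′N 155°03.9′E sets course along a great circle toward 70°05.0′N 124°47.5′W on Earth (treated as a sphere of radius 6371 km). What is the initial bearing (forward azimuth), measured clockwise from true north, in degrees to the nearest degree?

28°

Δλ = 80.143° = 1.3988 rad.
y = sin Δλ · cos φ₂ = (0.9852)(0.3407) = 0.3356
x = cos φ₁ sin φ₂ − sin φ₁ cos φ₂ cos Δλ = (0.7154)(0.9402) − (0.6987)(0.3407)(0.1712) = 0.6318
θ = atan2(y, x) = 27.98°, so the bearing is 28°.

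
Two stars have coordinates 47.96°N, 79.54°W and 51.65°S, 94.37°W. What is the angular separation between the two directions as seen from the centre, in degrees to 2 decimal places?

100.42°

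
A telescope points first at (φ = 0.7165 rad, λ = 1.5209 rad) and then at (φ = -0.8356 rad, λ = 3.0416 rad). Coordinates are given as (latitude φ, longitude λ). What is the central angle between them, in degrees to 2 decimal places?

117.50°

In radians: φ₁ = 0.7165, φ₂ = -0.8356, Δλ = 87.130° = 1.5207 rad.
cos c = sin φ₁ sin φ₂ + cos φ₁ cos φ₂ cos Δλ = (0.6567)(-0.7417) + (0.7541)(0.6707)(0.0501) = -0.46178,
so c = arccos(-0.46178) = 2.05080 rad.
So the angular separation is 117.50°.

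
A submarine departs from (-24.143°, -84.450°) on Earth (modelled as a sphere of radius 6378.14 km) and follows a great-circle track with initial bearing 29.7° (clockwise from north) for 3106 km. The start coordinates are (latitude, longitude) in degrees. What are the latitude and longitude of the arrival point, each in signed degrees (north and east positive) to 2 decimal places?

0.54°, -71.04°

Angular distance δ = d/R = 3106/6378.14 = 0.48698 rad; initial bearing θ = 0.5184 rad.
sin φ₂ = sin φ₁ cos δ + cos φ₁ sin δ cos θ = (-0.4090)(0.8838) + (0.9125)(0.4680)(0.8686) = 0.0095, so φ₂ = 0.54°.
Δλ = atan2(sin θ sin δ cos φ₁, cos δ − sin φ₁ sin φ₂) = atan2(0.2116, 0.8876) = 13.407°.
λ₂ = -84.450° + 13.407° = -71.04°.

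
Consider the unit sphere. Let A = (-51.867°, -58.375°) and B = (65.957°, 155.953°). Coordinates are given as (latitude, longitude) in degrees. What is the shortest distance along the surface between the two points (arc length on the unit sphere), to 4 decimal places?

2.7547

With latitudes φ₁ = -51.867°, φ₂ = 65.957° and longitude difference Δλ = -145.672°:
cos c = sin φ₁ sin φ₂ + cos φ₁ cos φ₂ cos Δλ = (-0.7866)(0.9132) + (0.6175)(0.4074)(-0.8258) = -0.92610,
so c = arccos(-0.92610) = 2.75472 rad.
On the unit sphere the arc length equals the central angle: 2.7547.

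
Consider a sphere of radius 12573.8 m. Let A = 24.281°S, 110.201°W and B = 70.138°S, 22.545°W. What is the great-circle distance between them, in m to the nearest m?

14585 m

In radians: φ₁ = -0.4238, φ₂ = -1.2241, Δλ = 87.656° = 1.5299 rad.
Haversine: a = sin²(Δφ/2) + cos φ₁ cos φ₂ sin²(Δλ/2) = 0.1518 + (0.9115)(0.3398)(0.4796) = 0.30029.
Central angle c = 2·arcsin(√a) = 1.15992 rad.
Distance = R·c = 12573.8 × 1.1599 ≈ 14585 m.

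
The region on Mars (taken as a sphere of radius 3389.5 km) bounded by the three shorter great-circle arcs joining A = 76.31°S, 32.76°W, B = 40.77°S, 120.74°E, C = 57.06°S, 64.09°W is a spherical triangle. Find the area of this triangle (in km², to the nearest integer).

1307314 km²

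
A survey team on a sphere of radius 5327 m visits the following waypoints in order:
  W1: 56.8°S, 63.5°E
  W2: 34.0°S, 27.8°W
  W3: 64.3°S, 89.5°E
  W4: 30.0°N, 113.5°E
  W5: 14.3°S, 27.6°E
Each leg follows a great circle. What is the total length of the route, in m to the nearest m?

30008 m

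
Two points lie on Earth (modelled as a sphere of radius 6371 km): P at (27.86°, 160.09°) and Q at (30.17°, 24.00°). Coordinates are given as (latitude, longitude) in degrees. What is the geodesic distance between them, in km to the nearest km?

In radians: φ₁ = 0.4862, φ₂ = 0.5266, Δλ = -136.090° = -2.3752 rad.
Haversine: a = sin²(Δφ/2) + cos φ₁ cos φ₂ sin²(Δλ/2) = 0.0004 + (0.8841)(0.8645)(0.8602) = 0.65790.
Central angle c = 2·arcsin(√a) = 1.89209 rad.
Distance = R·c = 6371 × 1.8921 ≈ 12054 km.

12054 km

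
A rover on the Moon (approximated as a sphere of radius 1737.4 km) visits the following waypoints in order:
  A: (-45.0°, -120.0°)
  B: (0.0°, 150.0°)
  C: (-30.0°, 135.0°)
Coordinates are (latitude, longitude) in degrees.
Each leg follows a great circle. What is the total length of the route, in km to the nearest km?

Leg A→B: central angle 1.5708 rad, distance 2729.1 km.
Leg B→C: central angle 0.5799 rad, distance 1007.5 km.
Total: 2729.1 + 1007.5 ≈ 3737 km.

3737 km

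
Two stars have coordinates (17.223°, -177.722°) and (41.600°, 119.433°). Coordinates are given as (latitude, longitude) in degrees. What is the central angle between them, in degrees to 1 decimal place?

58.5°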